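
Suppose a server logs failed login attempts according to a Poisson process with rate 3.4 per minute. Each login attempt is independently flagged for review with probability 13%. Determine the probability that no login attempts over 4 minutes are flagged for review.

Thinning: the login attempts that are flagged for review themselves form a Poisson process with rate 0.13 × 3.4 = 0.442 per minute.
Over the interval, μ = 0.442 × 4 = 1.768 (4 minutes).
P(N = 0) = e^(−1.768) · 1.768^0/0! ≈ 0.1707.

0.1707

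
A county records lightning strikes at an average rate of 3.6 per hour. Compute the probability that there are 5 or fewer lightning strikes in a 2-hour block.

0.2759

Over the interval, μ = 3.6 × 2 = 7.2 (a 2-hour block = 2 hours).
P(N ≤ 5) = Σ_{j=0}^{5} e^(−μ) μ^j/j! ≈ 0.2759.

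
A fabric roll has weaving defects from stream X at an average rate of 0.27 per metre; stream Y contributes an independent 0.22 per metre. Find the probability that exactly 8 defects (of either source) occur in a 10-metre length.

0.0614

Independent Poisson processes superpose: combined rate λ = 0.27 + 0.22 = 0.49 per metre.
Over the interval, μ = 0.49 × 10 = 4.9 (a 10-metre length = 10 metres).
P(N = 8) = e^(−4.9) · 4.9^8/8! ≈ 0.0614.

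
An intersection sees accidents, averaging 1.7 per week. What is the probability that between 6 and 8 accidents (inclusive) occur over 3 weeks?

0.3268

Over the interval, μ = 1.7 × 3 = 5.1 (3 weeks).
P(6 ≤ N ≤ 8) = Σ_{j=6}^{8} e^(−5.1) · 5.1^j/j! ≈ 0.3268.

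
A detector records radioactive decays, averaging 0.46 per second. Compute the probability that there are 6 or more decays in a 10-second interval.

0.3142

Over the interval, μ = 0.46 × 10 = 4.6 (a 10-second interval = 10 seconds).
P(N ≥ 6) = 1 − P(N ≤ 5) = 1 − Σ_{j=0}^{5} e^(−μ) μ^j/j! ≈ 0.3142.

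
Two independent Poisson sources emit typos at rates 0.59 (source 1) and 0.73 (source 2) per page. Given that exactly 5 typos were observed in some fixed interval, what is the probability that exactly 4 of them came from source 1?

0.1104

Given the total, each event is independently from source 1 with probability p = λ_1/(λ_1+λ_2) = 0.59/1.32 ≈ 0.4470.
So K ~ Binomial(5, 0.59/1.32): P(K = 4) = C(5,4) · (0.59/1.32)^4 · (0.73/1.32)^1 ≈ 0.1104.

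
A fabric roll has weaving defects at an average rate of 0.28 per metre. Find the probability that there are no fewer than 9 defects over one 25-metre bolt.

0.2709

Over the interval, μ = 0.28 × 25 = 7 (a 25-metre bolt = 25 metres).
P(N ≥ 9) = 1 − P(N ≤ 8) = 1 − Σ_{j=0}^{8} e^(−μ) μ^j/j! ≈ 0.2709.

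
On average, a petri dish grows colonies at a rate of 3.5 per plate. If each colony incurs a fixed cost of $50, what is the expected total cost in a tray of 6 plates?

$1050

E[N] = 3.5 × 6 = 21 (a tray of 6 plates = 6 plates); E[cost] = 21 × $50 = $1050.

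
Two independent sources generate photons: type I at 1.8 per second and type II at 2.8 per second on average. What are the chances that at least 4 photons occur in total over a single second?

0.6743

Independent Poisson processes superpose: combined rate λ = 1.8 + 2.8 = 4.6 per second.
So μ = 4.6.
P(N ≥ 4) = 1 − P(N ≤ 3) ≈ 0.6743.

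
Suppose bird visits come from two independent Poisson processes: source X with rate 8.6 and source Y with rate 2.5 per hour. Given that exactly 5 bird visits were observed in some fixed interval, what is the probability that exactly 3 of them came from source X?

Given the total, each event is independently from source X with probability p = λ_X/(λ_X+λ_Y) = 8.6/11.1 ≈ 0.7748.
So K ~ Binomial(5, 8.6/11.1): P(K = 3) = C(5,3) · (8.6/11.1)^3 · (2.5/11.1)^2 ≈ 0.2359.

0.2359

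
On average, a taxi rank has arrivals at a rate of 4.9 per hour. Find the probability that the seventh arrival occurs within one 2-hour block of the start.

0.8567

Over the interval, μ = 4.9 × 2 = 9.8 (a 2-hour block = 2 hours).
The seventh arrival falls in the interval iff at least 7 events occur there: P(S_7 ≤ t) = P(N ≥ 7) = 1 − P(N ≤ 6) ≈ 0.8567.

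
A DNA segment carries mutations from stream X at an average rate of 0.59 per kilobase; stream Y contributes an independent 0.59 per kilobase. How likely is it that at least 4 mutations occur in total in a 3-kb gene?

0.4720

Independent Poisson processes superpose: combined rate λ = 0.59 + 0.59 = 1.18 per kilobase.
Over the interval, μ = 1.18 × 3 = 3.54 (a 3-kb gene = 3 kilobases).
P(N ≥ 4) = 1 − P(N ≤ 3) ≈ 0.4720.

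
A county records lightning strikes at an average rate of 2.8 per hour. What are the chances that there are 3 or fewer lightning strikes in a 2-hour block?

Over the interval, μ = 2.8 × 2 = 5.6 (a 2-hour block = 2 hours).
P(N ≤ 3) = Σ_{j=0}^{3} e^(−μ) μ^j/j! ≈ 0.1906.

0.1906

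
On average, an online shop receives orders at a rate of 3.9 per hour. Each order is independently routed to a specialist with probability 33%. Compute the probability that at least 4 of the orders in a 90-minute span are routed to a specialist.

0.1306

Thinning: the orders that are routed to a specialist themselves form a Poisson process with rate 0.33 × 3.9 = 1.287 per hour.
Over the interval, μ = 1.287 × 1.5 = 1.9305 (a 90-minute span = 1.5 hours).
P(N ≥ 4) = 1 − P(N ≤ 3) ≈ 0.1306.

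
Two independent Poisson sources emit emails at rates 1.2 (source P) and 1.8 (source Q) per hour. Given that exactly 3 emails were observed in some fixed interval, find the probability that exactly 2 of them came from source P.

0.2880

Given the total, each event is independently from source P with probability p = λ_P/(λ_P+λ_Q) = 1.2/3 = 0.4000.
So K ~ Binomial(3, 1.2/3): P(K = 2) = C(3,2) · (1.2/3)^2 · (1.8/3)^1 ≈ 0.2880.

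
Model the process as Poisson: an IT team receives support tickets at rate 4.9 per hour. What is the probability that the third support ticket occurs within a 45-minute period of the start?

Over the interval, μ = 4.9 × 0.75 = 3.675 (a 45-minute period = 0.75 hours).
The third arrival falls in the interval iff at least 3 events occur there: P(S_3 ≤ t) = P(N ≥ 3) = 1 − P(N ≤ 2) ≈ 0.7103.

0.7103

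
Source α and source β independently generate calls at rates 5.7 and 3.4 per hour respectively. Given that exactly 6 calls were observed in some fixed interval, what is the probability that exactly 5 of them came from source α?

0.2162

Given the total, each event is independently from source α with probability p = λ_α/(λ_α+λ_β) = 5.7/9.1 ≈ 0.6264.
So K ~ Binomial(6, 5.7/9.1): P(K = 5) = C(6,5) · (5.7/9.1)^5 · (3.4/9.1)^1 ≈ 0.2162.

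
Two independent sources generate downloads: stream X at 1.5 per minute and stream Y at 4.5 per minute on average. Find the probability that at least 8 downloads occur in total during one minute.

Independent Poisson processes superpose: combined rate λ = 1.5 + 4.5 = 6 per minute.
So μ = 6.
P(N ≥ 8) = 1 − P(N ≤ 7) ≈ 0.2560.

0.2560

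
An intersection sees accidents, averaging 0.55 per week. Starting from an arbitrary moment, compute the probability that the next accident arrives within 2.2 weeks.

Inter-arrival times are exponential with rate λ = 0.55 per week.
P(T ≤ 2.2) = 1 − e^(−λt) = 1 − e^(−0.55 × 2.2) = 1 − e^(−1.21) ≈ 0.7018.

0.7018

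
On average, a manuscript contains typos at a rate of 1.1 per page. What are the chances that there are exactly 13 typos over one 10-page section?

0.0926

Over the interval, μ = 1.1 × 10 = 11 (a 10-page section = 10 pages).
P(N = 13) = e^(−μ) μ^13/13! = e^(−11) · 11^13/6227020800 ≈ 0.0926.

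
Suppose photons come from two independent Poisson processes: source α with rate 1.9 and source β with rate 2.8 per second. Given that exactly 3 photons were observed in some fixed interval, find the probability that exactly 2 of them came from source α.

0.2921

Given the total, each event is independently from source α with probability p = λ_α/(λ_α+λ_β) = 1.9/4.7 ≈ 0.4043.
So K ~ Binomial(3, 1.9/4.7): P(K = 2) = C(3,2) · (1.9/4.7)^2 · (2.8/4.7)^1 ≈ 0.2921.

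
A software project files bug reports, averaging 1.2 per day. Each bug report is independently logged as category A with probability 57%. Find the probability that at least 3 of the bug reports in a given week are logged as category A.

Thinning: the bug reports that are logged as category A themselves form a Poisson process with rate 0.57 × 1.2 = 0.684 per day.
Over the interval, μ = 0.684 × 7 = 4.788 (a week = 7 days).
P(N ≥ 3) = 1 − P(N ≤ 2) ≈ 0.8563.

0.8563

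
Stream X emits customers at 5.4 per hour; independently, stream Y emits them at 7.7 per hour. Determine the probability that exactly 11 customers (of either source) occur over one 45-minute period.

0.1116

Independent Poisson processes superpose: combined rate λ = 5.4 + 7.7 = 13.1 per hour.
Over the interval, μ = 13.1 × 0.75 = 9.825 (a 45-minute period = 0.75 hours).
P(N = 11) = e^(−9.825) · 9.825^11/11! ≈ 0.1116.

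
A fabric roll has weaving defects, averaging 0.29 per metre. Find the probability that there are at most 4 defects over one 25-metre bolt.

Over the interval, μ = 0.29 × 25 = 7.25 (a 25-metre bolt = 25 metres).
P(N ≤ 4) = Σ_{j=0}^{4} e^(−μ) μ^j/j! ≈ 0.1514.

0.1514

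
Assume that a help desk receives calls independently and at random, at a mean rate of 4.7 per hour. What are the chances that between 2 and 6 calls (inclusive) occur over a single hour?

0.7528

With mean μ = 4.7 per hour,
P(2 ≤ N ≤ 6) = Σ_{j=2}^{6} e^(−4.7) · 4.7^j/j! ≈ 0.7528.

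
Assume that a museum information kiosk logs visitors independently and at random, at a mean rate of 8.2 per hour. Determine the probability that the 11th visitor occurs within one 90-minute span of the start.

0.6834

Over the interval, μ = 8.2 × 1.5 = 12.3 (a 90-minute span = 1.5 hours).
The 11th arrival falls in the interval iff at least 11 events occur there: P(S_11 ≤ t) = P(N ≥ 11) = 1 − P(N ≤ 10) ≈ 0.6834.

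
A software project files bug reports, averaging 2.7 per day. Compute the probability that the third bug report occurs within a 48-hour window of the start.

0.9052

Over the interval, μ = 2.7 × 2 = 5.4 (a 48-hour window = 2 days).
The third arrival falls in the interval iff at least 3 events occur there: P(S_3 ≤ t) = P(N ≥ 3) = 1 − P(N ≤ 2) ≈ 0.9052.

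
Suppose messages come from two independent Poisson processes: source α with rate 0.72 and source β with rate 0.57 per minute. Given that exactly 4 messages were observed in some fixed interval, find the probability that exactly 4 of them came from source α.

0.0970

Given the total, each event is independently from source α with probability p = λ_α/(λ_α+λ_β) = 0.72/1.29 ≈ 0.5581.
So K ~ Binomial(4, 0.72/1.29): P(K = 4) = C(4,4) · (0.72/1.29)^4 · (0.57/1.29)^0 ≈ 0.0970.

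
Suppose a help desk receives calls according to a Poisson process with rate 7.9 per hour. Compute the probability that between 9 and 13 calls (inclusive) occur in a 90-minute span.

Over the interval, μ = 7.9 × 1.5 = 11.85 (a 90-minute span = 1.5 hours).
P(9 ≤ N ≤ 13) = Σ_{j=9}^{13} e^(−11.85) · 11.85^j/j! ≈ 0.5322.

0.5322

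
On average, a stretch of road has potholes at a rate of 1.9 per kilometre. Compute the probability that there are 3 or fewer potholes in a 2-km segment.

0.4735

Over the interval, μ = 1.9 × 2 = 3.8 (a 2-km segment = 2 kilometres).
P(N ≤ 3) = Σ_{j=0}^{3} e^(−μ) μ^j/j! ≈ 0.4735.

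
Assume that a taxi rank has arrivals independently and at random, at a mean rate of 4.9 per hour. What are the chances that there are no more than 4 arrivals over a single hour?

0.4582

With mean μ = 4.9 per hour,
P(N ≤ 4) = Σ_{j=0}^{4} e^(−μ) μ^j/j! ≈ 0.4582.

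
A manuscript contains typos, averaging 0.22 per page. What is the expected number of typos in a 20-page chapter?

E[N] = λt = 0.22 × 20 = 4.4 (a 20-page chapter = 20 pages).

4.4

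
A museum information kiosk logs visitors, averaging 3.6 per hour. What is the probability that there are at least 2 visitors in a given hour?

With mean μ = 3.6 per hour,
P(N ≥ 2) = 1 − P(N ≤ 1) = 1 − Σ_{j=0}^{1} e^(−μ) μ^j/j! ≈ 0.8743.

0.8743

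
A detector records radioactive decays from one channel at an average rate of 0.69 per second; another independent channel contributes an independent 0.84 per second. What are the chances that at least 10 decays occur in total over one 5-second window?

0.2410

Independent Poisson processes superpose: combined rate λ = 0.69 + 0.84 = 1.53 per second.
Over the interval, μ = 1.53 × 5 = 7.65 (a 5-second window = 5 seconds).
P(N ≥ 10) = 1 − P(N ≤ 9) ≈ 0.2410.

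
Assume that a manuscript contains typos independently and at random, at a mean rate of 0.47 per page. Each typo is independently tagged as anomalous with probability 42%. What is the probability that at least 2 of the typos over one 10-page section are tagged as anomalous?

0.5869

Thinning: the typos that are tagged as anomalous themselves form a Poisson process with rate 0.42 × 0.47 = 0.1974 per page.
Over the interval, μ = 0.1974 × 10 = 1.974 (a 10-page section = 10 pages).
P(N ≥ 2) = 1 − P(N ≤ 1) ≈ 0.5869.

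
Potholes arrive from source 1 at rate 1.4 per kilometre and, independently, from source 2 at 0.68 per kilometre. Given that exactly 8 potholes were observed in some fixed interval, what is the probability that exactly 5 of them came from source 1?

Given the total, each event is independently from source 1 with probability p = λ_1/(λ_1+λ_2) = 1.4/2.08 ≈ 0.6731.
So K ~ Binomial(8, 1.4/2.08): P(K = 5) = C(8,5) · (1.4/2.08)^5 · (0.68/2.08)^3 ≈ 0.2703.

0.2703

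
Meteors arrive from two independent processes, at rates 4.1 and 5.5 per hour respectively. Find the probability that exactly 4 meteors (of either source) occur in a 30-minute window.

0.1820

Independent Poisson processes superpose: combined rate λ = 4.1 + 5.5 = 9.6 per hour.
Over the interval, μ = 9.6 × 0.5 = 4.8 (a 30-minute window = 0.5 hours).
P(N = 4) = e^(−4.8) · 4.8^4/4! ≈ 0.1820.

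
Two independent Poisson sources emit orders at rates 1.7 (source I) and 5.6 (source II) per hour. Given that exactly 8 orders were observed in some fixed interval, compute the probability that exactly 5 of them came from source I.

0.0173

Given the total, each event is independently from source I with probability p = λ_I/(λ_I+λ_II) = 1.7/7.3 ≈ 0.2329.
So K ~ Binomial(8, 1.7/7.3): P(K = 5) = C(8,5) · (1.7/7.3)^5 · (5.6/7.3)^3 ≈ 0.0173.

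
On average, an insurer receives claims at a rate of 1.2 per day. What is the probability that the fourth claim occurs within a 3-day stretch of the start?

Over the interval, μ = 1.2 × 3 = 3.6 (a 3-day stretch = 3 days).
The fourth arrival falls in the interval iff at least 4 events occur there: P(S_4 ≤ t) = P(N ≥ 4) = 1 − P(N ≤ 3) ≈ 0.4848.

0.4848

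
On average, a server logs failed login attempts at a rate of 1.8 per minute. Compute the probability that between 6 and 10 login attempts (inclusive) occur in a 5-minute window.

0.5903

Over the interval, μ = 1.8 × 5 = 9 (a 5-minute window = 5 minutes).
P(6 ≤ N ≤ 10) = Σ_{j=6}^{10} e^(−9) · 9^j/j! ≈ 0.5903.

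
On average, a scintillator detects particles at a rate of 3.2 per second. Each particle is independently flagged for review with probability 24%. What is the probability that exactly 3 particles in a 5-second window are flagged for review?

0.2028

Thinning: the particles that are flagged for review themselves form a Poisson process with rate 0.24 × 3.2 = 0.768 per second.
Over the interval, μ = 0.768 × 5 = 3.84 (a 5-second window = 5 seconds).
P(N = 3) = e^(−3.84) · 3.84^3/3! ≈ 0.2028.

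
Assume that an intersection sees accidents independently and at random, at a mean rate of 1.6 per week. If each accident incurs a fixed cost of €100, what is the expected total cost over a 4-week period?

E[N] = 1.6 × 4 = 6.4 (a 4-week period = 4 weeks); E[cost] = 6.4 × €100 = €640.

€640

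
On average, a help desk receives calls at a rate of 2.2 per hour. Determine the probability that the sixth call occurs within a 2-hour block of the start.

Over the interval, μ = 2.2 × 2 = 4.4 (a 2-hour block = 2 hours).
The sixth arrival falls in the interval iff at least 6 events occur there: P(S_6 ≤ t) = P(N ≥ 6) = 1 − P(N ≤ 5) ≈ 0.2801.

0.2801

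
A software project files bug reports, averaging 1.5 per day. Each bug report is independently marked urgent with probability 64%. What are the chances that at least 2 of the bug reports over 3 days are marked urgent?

0.7822

Thinning: the bug reports that are marked urgent themselves form a Poisson process with rate 0.64 × 1.5 = 0.96 per day.
Over the interval, μ = 0.96 × 3 = 2.88 (3 days).
P(N ≥ 2) = 1 − P(N ≤ 1) ≈ 0.7822.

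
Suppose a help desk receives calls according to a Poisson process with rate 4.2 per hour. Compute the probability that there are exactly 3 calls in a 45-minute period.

0.2232

Over the interval, μ = 4.2 × 0.75 = 3.15 (a 45-minute period = 0.75 hours).
P(N = 3) = e^(−μ) μ^3/3! = e^(−3.15) · 3.15^3/6 ≈ 0.2232.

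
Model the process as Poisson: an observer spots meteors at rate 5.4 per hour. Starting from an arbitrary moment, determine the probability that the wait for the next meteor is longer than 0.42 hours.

0.1035

The wait for the next event is exponential with rate λ = 5.4 per hour.
P(T > 0.42) = e^(−λt) = e^(−5.4 × 0.42) = e^(−2.268) ≈ 0.1035.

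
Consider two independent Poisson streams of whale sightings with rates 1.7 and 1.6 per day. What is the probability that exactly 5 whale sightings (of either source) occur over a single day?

Independent Poisson processes superpose: combined rate λ = 1.7 + 1.6 = 3.3 per day.
So μ = 3.3.
P(N = 5) = e^(−3.3) · 3.3^5/5! ≈ 0.1203.

0.1203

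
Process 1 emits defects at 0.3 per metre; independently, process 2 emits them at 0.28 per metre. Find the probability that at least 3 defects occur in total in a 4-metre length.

Independent Poisson processes superpose: combined rate λ = 0.3 + 0.28 = 0.58 per metre.
Over the interval, μ = 0.58 × 4 = 2.32 (a 4-metre length = 4 metres).
P(N ≥ 3) = 1 − P(N ≤ 2) ≈ 0.4093.

0.4093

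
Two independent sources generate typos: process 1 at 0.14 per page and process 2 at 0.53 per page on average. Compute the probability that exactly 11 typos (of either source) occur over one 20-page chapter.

0.0949

Independent Poisson processes superpose: combined rate λ = 0.14 + 0.53 = 0.67 per page.
Over the interval, μ = 0.67 × 20 = 13.4 (a 20-page chapter = 20 pages).
P(N = 11) = e^(−13.4) · 13.4^11/11! ≈ 0.0949.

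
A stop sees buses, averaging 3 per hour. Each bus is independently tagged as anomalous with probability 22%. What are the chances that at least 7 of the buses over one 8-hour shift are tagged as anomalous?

0.2798

Thinning: the buses that are tagged as anomalous themselves form a Poisson process with rate 0.22 × 3 = 0.66 per hour.
Over the interval, μ = 0.66 × 8 = 5.28 (an 8-hour shift = 8 hours).
P(N ≥ 7) = 1 − P(N ≤ 6) ≈ 0.2798.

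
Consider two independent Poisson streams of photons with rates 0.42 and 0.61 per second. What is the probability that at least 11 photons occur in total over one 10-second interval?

0.4544

Independent Poisson processes superpose: combined rate λ = 0.42 + 0.61 = 1.03 per second.
Over the interval, μ = 1.03 × 10 = 10.3 (a 10-second interval = 10 seconds).
P(N ≥ 11) = 1 − P(N ≤ 10) ≈ 0.4544.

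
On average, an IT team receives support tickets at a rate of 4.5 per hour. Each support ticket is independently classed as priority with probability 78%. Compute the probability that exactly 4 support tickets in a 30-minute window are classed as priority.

Thinning: the support tickets that are classed as priority themselves form a Poisson process with rate 0.78 × 4.5 = 3.51 per hour.
Over the interval, μ = 3.51 × 0.5 = 1.755 (a 30-minute window = 0.5 hours).
P(N = 4) = e^(−1.755) · 1.755^4/4! ≈ 0.0683.

0.0683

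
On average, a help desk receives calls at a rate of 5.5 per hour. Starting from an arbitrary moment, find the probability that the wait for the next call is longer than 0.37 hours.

0.1307

The wait for the next event is exponential with rate λ = 5.5 per hour.
P(T > 0.37) = e^(−λt) = e^(−5.5 × 0.37) = e^(−2.035) ≈ 0.1307.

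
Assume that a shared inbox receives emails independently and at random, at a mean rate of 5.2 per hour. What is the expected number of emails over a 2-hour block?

10.4

E[N] = λt = 5.2 × 2 = 10.4 (a 2-hour block = 2 hours).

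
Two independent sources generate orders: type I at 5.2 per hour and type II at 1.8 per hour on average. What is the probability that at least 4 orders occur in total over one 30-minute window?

0.4634

Independent Poisson processes superpose: combined rate λ = 5.2 + 1.8 = 7 per hour.
Over the interval, μ = 7 × 0.5 = 3.5 (a 30-minute window = 0.5 hours).
P(N ≥ 4) = 1 − P(N ≤ 3) ≈ 0.4634.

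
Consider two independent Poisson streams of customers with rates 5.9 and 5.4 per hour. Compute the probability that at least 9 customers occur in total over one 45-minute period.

0.4735

Independent Poisson processes superpose: combined rate λ = 5.9 + 5.4 = 11.3 per hour.
Over the interval, μ = 11.3 × 0.75 = 8.475 (a 45-minute period = 0.75 hours).
P(N ≥ 9) = 1 − P(N ≤ 8) ≈ 0.4735.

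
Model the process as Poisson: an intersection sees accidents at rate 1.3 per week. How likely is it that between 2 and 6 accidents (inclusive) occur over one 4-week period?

0.6982

Over the interval, μ = 1.3 × 4 = 5.2 (a 4-week period = 4 weeks).
P(2 ≤ N ≤ 6) = Σ_{j=2}^{6} e^(−5.2) · 5.2^j/j! ≈ 0.6982.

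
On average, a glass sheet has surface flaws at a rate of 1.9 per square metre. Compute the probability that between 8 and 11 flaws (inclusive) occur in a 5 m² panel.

0.4833

Over the interval, μ = 1.9 × 5 = 9.5 (a 5 m² panel = 5 square metres).
P(8 ≤ N ≤ 11) = Σ_{j=8}^{11} e^(−9.5) · 9.5^j/j! ≈ 0.4833.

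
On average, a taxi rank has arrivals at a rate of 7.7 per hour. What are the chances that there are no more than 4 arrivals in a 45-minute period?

0.3163

Over the interval, μ = 7.7 × 0.75 = 5.775 (a 45-minute period = 0.75 hours).
P(N ≤ 4) = Σ_{j=0}^{4} e^(−μ) μ^j/j! ≈ 0.3163.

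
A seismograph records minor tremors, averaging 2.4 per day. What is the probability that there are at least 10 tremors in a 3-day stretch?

Over the interval, μ = 2.4 × 3 = 7.2 (a 3-day stretch = 3 days).
P(N ≥ 10) = 1 − P(N ≤ 9) = 1 − Σ_{j=0}^{9} e^(−μ) μ^j/j! ≈ 0.1904.

0.1904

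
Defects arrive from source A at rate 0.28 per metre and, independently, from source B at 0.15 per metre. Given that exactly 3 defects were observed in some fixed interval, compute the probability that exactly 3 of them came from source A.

0.2761

Given the total, each event is independently from source A with probability p = λ_A/(λ_A+λ_B) = 0.28/0.43 ≈ 0.6512.
So K ~ Binomial(3, 0.28/0.43): P(K = 3) = C(3,3) · (0.28/0.43)^3 · (0.15/0.43)^0 ≈ 0.2761.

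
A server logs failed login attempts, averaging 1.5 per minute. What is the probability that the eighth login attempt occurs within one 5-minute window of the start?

Over the interval, μ = 1.5 × 5 = 7.5 (a 5-minute window = 5 minutes).
The eighth arrival falls in the interval iff at least 8 events occur there: P(S_8 ≤ t) = P(N ≥ 8) = 1 − P(N ≤ 7) ≈ 0.4754.

0.4754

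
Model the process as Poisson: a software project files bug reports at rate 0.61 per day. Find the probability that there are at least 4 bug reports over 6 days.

0.4975

Over the interval, μ = 0.61 × 6 = 3.66 (6 days).
P(N ≥ 4) = 1 − P(N ≤ 3) = 1 − Σ_{j=0}^{3} e^(−μ) μ^j/j! ≈ 0.4975.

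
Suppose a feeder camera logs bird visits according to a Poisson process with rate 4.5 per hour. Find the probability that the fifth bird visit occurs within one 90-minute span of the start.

0.8030

Over the interval, μ = 4.5 × 1.5 = 6.75 (a 90-minute span = 1.5 hours).
The fifth arrival falls in the interval iff at least 5 events occur there: P(S_5 ≤ t) = P(N ≥ 5) = 1 − P(N ≤ 4) ≈ 0.8030.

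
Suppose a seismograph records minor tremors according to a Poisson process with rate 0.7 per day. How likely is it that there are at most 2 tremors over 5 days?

Over the interval, μ = 0.7 × 5 = 3.5 (5 days).
P(N ≤ 2) = Σ_{j=0}^{2} e^(−μ) μ^j/j! ≈ 0.3208.

0.3208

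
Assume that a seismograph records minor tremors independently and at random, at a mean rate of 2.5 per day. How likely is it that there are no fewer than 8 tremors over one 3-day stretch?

0.4754

Over the interval, μ = 2.5 × 3 = 7.5 (a 3-day stretch = 3 days).
P(N ≥ 8) = 1 − P(N ≤ 7) = 1 − Σ_{j=0}^{7} e^(−μ) μ^j/j! ≈ 0.4754.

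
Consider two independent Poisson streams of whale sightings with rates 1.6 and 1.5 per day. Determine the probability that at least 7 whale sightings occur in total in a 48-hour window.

0.4258

Independent Poisson processes superpose: combined rate λ = 1.6 + 1.5 = 3.1 per day.
Over the interval, μ = 3.1 × 2 = 6.2 (a 48-hour window = 2 days).
P(N ≥ 7) = 1 − P(N ≤ 6) ≈ 0.4258.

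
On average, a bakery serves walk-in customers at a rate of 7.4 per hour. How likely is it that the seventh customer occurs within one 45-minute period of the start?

0.3218

Over the interval, μ = 7.4 × 0.75 = 5.55 (a 45-minute period = 0.75 hours).
The seventh arrival falls in the interval iff at least 7 events occur there: P(S_7 ≤ t) = P(N ≥ 7) = 1 − P(N ≤ 6) ≈ 0.3218.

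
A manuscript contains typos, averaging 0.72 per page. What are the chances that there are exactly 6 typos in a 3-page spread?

Over the interval, μ = 0.72 × 3 = 2.16 (a 3-page spread = 3 pages).
P(N = 6) = e^(−μ) μ^6/6! = e^(−2.16) · 2.16^6/720 ≈ 0.0163.

0.0163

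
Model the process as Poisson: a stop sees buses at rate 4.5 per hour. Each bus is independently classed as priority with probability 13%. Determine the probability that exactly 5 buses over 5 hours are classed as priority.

0.0957

Thinning: the buses that are classed as priority themselves form a Poisson process with rate 0.13 × 4.5 = 0.585 per hour.
Over the interval, μ = 0.585 × 5 = 2.925 (5 hours).
P(N = 5) = e^(−2.925) · 2.925^5/5! ≈ 0.0957.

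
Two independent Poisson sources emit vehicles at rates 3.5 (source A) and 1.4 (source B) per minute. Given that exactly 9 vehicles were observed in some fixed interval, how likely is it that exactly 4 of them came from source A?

Given the total, each event is independently from source A with probability p = λ_A/(λ_A+λ_B) = 3.5/4.9 ≈ 0.7143.
So K ~ Binomial(9, 3.5/4.9): P(K = 4) = C(9,4) · (3.5/4.9)^4 · (1.4/4.9)^5 ≈ 0.0624.

0.0624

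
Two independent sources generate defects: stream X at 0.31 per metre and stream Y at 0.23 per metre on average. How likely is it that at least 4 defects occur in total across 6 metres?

0.4064

Independent Poisson processes superpose: combined rate λ = 0.31 + 0.23 = 0.54 per metre.
Over the interval, μ = 0.54 × 6 = 3.24 (6 metres).
P(N ≥ 4) = 1 − P(N ≤ 3) ≈ 0.4064.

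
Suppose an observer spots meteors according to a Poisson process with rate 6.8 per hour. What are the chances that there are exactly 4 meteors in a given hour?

With mean μ = 6.8 per hour,
P(N = 4) = e^(−μ) μ^4/4! = e^(−6.8) · 6.8^4/24 ≈ 0.0992.

0.0992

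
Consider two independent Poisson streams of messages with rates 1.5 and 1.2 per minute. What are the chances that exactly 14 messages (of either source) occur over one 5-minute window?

Independent Poisson processes superpose: combined rate λ = 1.5 + 1.2 = 2.7 per minute.
Over the interval, μ = 2.7 × 5 = 13.5 (a 5-minute window = 5 minutes).
P(N = 14) = e^(−13.5) · 13.5^14/14! ≈ 0.1050.

0.1050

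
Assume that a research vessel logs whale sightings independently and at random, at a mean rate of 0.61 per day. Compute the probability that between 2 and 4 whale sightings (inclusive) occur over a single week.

0.5026

Over the interval, μ = 0.61 × 7 = 4.27 (a week = 7 days).
P(2 ≤ N ≤ 4) = Σ_{j=2}^{4} e^(−4.27) · 4.27^j/j! ≈ 0.5026.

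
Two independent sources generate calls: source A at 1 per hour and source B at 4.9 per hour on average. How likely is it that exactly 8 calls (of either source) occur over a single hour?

0.0998

Independent Poisson processes superpose: combined rate λ = 1 + 4.9 = 5.9 per hour.
So μ = 5.9.
P(N = 8) = e^(−5.9) · 5.9^8/8! ≈ 0.0998.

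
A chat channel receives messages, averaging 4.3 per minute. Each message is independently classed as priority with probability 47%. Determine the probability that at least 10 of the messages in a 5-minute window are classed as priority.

Thinning: the messages that are classed as priority themselves form a Poisson process with rate 0.47 × 4.3 = 2.021 per minute.
Over the interval, μ = 2.021 × 5 = 10.105 (a 5-minute window = 5 minutes).
P(N ≥ 10) = 1 − P(N ≤ 9) ≈ 0.5551.

0.5551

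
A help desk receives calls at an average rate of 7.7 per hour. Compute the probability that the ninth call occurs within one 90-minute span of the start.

Over the interval, μ = 7.7 × 1.5 = 11.55 (a 90-minute span = 1.5 hours).
The ninth arrival falls in the interval iff at least 9 events occur there: P(S_9 ≤ t) = P(N ≥ 9) = 1 − P(N ≤ 8) ≈ 0.8132.

0.8132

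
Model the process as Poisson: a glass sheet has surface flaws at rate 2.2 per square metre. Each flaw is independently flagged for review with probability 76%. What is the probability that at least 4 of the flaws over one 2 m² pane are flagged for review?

Thinning: the flaws that are flagged for review themselves form a Poisson process with rate 0.76 × 2.2 = 1.672 per square metre.
Over the interval, μ = 1.672 × 2 = 3.344 (a 2 m² pane = 2 square metres).
P(N ≥ 4) = 1 − P(N ≤ 3) ≈ 0.4294.

0.4294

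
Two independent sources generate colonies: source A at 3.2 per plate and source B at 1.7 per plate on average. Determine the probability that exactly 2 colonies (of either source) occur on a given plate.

0.0894

Independent Poisson processes superpose: combined rate λ = 3.2 + 1.7 = 4.9 per plate.
So μ = 4.9.
P(N = 2) = e^(−4.9) · 4.9^2/2! ≈ 0.0894.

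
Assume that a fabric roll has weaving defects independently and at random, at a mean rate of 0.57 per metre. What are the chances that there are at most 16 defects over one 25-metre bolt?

Over the interval, μ = 0.57 × 25 = 14.25 (a 25-metre bolt = 25 metres).
P(N ≤ 16) = Σ_{j=0}^{16} e^(−μ) μ^j/j! ≈ 0.7339.

0.7339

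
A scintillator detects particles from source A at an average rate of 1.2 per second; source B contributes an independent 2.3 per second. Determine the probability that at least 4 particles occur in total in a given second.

Independent Poisson processes superpose: combined rate λ = 1.2 + 2.3 = 3.5 per second.
So μ = 3.5.
P(N ≥ 4) = 1 − P(N ≤ 3) ≈ 0.4634.

0.4634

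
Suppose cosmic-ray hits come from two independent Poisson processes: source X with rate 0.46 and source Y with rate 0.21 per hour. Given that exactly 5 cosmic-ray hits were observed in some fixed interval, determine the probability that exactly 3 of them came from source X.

Given the total, each event is independently from source X with probability p = λ_X/(λ_X+λ_Y) = 0.46/0.67 ≈ 0.6866.
So K ~ Binomial(5, 0.46/0.67): P(K = 3) = C(5,3) · (0.46/0.67)^3 · (0.21/0.67)^2 ≈ 0.3179.

0.3179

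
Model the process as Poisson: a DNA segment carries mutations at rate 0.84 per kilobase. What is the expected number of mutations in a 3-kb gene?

2.52

E[N] = λt = 0.84 × 3 = 2.52 (a 3-kb gene = 3 kilobases).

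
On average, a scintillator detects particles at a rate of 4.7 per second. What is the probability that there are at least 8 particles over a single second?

With mean μ = 4.7 per second,
P(N ≥ 8) = 1 − P(N ≤ 7) = 1 − Σ_{j=0}^{7} e^(−μ) μ^j/j! ≈ 0.1040.

0.1040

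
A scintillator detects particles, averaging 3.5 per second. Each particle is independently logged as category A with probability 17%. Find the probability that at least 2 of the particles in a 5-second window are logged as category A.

0.7971

Thinning: the particles that are logged as category A themselves form a Poisson process with rate 0.17 × 3.5 = 0.595 per second.
Over the interval, μ = 0.595 × 5 = 2.975 (a 5-second window = 5 seconds).
P(N ≥ 2) = 1 − P(N ≤ 1) ≈ 0.7971.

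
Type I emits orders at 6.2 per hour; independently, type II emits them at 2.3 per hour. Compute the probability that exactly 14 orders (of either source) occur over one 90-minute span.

0.0999

Independent Poisson processes superpose: combined rate λ = 6.2 + 2.3 = 8.5 per hour.
Over the interval, μ = 8.5 × 1.5 = 12.75 (a 90-minute span = 1.5 hours).
P(N = 14) = e^(−12.75) · 12.75^14/14! ≈ 0.0999.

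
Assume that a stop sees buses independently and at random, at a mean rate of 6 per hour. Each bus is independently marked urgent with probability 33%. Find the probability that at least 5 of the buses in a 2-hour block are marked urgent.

0.3633

Thinning: the buses that are marked urgent themselves form a Poisson process with rate 0.33 × 6 = 1.98 per hour.
Over the interval, μ = 1.98 × 2 = 3.96 (a 2-hour block = 2 hours).
P(N ≥ 5) = 1 − P(N ≤ 4) ≈ 0.3633.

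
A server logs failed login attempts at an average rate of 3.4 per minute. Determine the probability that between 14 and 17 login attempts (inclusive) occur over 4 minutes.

0.3471

Over the interval, μ = 3.4 × 4 = 13.6 (4 minutes).
P(14 ≤ N ≤ 17) = Σ_{j=14}^{17} e^(−13.6) · 13.6^j/j! ≈ 0.3471.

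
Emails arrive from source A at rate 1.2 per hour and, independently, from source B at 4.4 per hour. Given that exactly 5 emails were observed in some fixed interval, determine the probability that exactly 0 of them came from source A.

Given the total, each event is independently from source A with probability p = λ_A/(λ_A+λ_B) = 1.2/5.6 ≈ 0.2143.
So K ~ Binomial(5, 1.2/5.6): P(K = 0) = C(5,0) · (1.2/5.6)^0 · (4.4/5.6)^5 ≈ 0.2994.

0.2994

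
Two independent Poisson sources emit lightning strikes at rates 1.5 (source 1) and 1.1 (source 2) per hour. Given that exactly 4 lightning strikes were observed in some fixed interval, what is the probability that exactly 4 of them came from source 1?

Given the total, each event is independently from source 1 with probability p = λ_1/(λ_1+λ_2) = 1.5/2.6 ≈ 0.5769.
So K ~ Binomial(4, 1.5/2.6): P(K = 4) = C(4,4) · (1.5/2.6)^4 · (1.1/2.6)^0 ≈ 0.1108.

0.1108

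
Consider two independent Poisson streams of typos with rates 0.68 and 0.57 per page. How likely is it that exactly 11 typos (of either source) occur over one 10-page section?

0.1087

Independent Poisson processes superpose: combined rate λ = 0.68 + 0.57 = 1.25 per page.
Over the interval, μ = 1.25 × 10 = 12.5 (a 10-page section = 10 pages).
P(N = 11) = e^(−12.5) · 12.5^11/11! ≈ 0.1087.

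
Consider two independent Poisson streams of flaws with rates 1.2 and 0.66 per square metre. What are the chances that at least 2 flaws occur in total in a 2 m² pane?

0.8856

Independent Poisson processes superpose: combined rate λ = 1.2 + 0.66 = 1.86 per square metre.
Over the interval, μ = 1.86 × 2 = 3.72 (a 2 m² pane = 2 square metres).
P(N ≥ 2) = 1 − P(N ≤ 1) ≈ 0.8856.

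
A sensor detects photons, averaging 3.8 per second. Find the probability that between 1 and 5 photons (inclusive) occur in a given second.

With mean μ = 3.8 per second,
P(1 ≤ N ≤ 5) = Σ_{j=1}^{5} e^(−3.8) · 3.8^j/j! ≈ 0.7932.

0.7932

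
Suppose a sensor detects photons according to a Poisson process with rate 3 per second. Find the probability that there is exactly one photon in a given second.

0.1494

With mean μ = 3 per second,
P(N = 1) = e^(−μ) μ^1/1! = e^(−3) · 3^1/1 ≈ 0.1494.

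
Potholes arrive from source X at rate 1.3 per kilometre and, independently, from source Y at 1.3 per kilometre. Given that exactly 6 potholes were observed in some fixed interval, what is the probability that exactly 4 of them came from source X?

Given the total, each event is independently from source X with probability p = λ_X/(λ_X+λ_Y) = 1.3/2.6 = 0.5000.
So K ~ Binomial(6, 1.3/2.6): P(K = 4) = C(6,4) · (1.3/2.6)^4 · (1.3/2.6)^2 ≈ 0.2344.

0.2344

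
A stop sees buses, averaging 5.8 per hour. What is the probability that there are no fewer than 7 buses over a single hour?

0.3616

With mean μ = 5.8 per hour,
P(N ≥ 7) = 1 − P(N ≤ 6) = 1 − Σ_{j=0}^{6} e^(−μ) μ^j/j! ≈ 0.3616.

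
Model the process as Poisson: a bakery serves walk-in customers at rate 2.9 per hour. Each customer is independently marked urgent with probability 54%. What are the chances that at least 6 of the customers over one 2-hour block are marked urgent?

Thinning: the customers that are marked urgent themselves form a Poisson process with rate 0.54 × 2.9 = 1.566 per hour.
Over the interval, μ = 1.566 × 2 = 3.132 (a 2-hour block = 2 hours).
P(N ≥ 6) = 1 − P(N ≤ 5) ≈ 0.0978.

0.0978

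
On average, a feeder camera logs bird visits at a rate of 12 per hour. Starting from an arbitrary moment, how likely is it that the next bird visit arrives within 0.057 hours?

Inter-arrival times are exponential with rate λ = 12 per hour.
P(T ≤ 0.057) = 1 − e^(−λt) = 1 − e^(−12 × 0.057) = 1 − e^(−0.684) ≈ 0.4954.

0.4954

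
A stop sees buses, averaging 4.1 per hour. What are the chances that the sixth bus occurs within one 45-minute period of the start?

0.0917

Over the interval, μ = 4.1 × 0.75 = 3.075 (a 45-minute period = 0.75 hours).
The sixth arrival falls in the interval iff at least 6 events occur there: P(S_6 ≤ t) = P(N ≥ 6) = 1 − P(N ≤ 5) ≈ 0.0917.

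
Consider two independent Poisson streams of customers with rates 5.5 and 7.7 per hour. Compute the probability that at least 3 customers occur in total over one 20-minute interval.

Independent Poisson processes superpose: combined rate λ = 5.5 + 7.7 = 13.2 per hour.
Over the interval, μ = 13.2 × 1/3 = 4.4 (a 20-minute interval = 1/3 hours).
P(N ≥ 3) = 1 − P(N ≤ 2) ≈ 0.8149.

0.8149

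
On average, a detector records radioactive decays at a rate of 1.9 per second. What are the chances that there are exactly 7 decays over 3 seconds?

0.1298

Over the interval, μ = 1.9 × 3 = 5.7 (3 seconds).
P(N = 7) = e^(−μ) μ^7/7! = e^(−5.7) · 5.7^7/5040 ≈ 0.1298.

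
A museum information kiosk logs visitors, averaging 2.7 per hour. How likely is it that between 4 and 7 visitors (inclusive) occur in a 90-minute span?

Over the interval, μ = 2.7 × 1.5 = 4.05 (a 90-minute span = 1.5 hours).
P(4 ≤ N ≤ 7) = Σ_{j=4}^{7} e^(−4.05) · 4.05^j/j! ≈ 0.5221.

0.5221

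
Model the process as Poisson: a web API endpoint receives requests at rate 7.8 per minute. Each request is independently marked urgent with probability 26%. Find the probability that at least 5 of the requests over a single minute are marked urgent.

0.0552

Thinning: the requests that are marked urgent themselves form a Poisson process with rate 0.26 × 7.8 = 2.028 per minute.
So μ = 2.028.
P(N ≥ 5) = 1 − P(N ≤ 4) ≈ 0.0552.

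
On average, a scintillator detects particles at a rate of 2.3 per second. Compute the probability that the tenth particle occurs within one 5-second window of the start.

Over the interval, μ = 2.3 × 5 = 11.5 (a 5-second window = 5 seconds).
The tenth arrival falls in the interval iff at least 10 events occur there: P(S_10 ≤ t) = P(N ≥ 10) = 1 − P(N ≤ 9) ≈ 0.7112.

0.7112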